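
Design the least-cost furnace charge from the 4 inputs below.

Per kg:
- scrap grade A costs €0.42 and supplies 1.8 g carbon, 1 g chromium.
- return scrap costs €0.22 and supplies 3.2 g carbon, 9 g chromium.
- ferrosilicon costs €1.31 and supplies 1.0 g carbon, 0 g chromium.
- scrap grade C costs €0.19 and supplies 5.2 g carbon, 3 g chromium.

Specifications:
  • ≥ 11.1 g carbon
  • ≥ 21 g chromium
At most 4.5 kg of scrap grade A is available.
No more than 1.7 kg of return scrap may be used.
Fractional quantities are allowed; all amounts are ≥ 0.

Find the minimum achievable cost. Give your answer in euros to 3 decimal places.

Treat it as an LP. Let x1 = kg of scrap grade A, x2 = kg of return scrap, x3 = kg of ferrosilicon, x4 = kg of scrap grade C.
min 0.42x1 + 0.22x2 + 1.31x3 + 0.19x4 s.t.:
  1.8x1 + 3.2x2 + 1x3 + 5.2x4 ≥ 11.1   (carbon)
  1x1 + 9x2 + 3x4 ≥ 21   (chromium)
  x1 ≤ 4.5
  x2 ≤ 1.7
  x1, x2, x3, x4 ≥ 0.
The minimum-cost mix takes nothing from scrap grade A, ferrosilicon — only return scrap, scrap grade C. The chromium and the return scrap cap requirements are met with equality.
So return scrap = 1.7 kg, scrap grade C = 1.9 kg.
Hence cost = 0.22·1.7 + 0.19·1.9 = €0.73500.

€0.735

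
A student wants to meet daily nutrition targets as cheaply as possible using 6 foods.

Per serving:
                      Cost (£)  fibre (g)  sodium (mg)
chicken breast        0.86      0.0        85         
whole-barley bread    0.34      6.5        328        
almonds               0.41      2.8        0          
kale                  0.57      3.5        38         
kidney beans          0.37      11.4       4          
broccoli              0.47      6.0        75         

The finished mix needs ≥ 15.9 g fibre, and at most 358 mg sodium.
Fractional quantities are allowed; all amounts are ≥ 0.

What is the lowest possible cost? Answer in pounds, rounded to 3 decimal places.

£0.516

Treat it as an LP. Let x1 = servings of chicken breast, x2 = servings of whole-barley bread, x3 = servings of almonds, x4 = servings of kale, x5 = servings of kidney beans, x6 = servings of broccoli.
min 0.86x1 + 0.34x2 + 0.41x3 + 0.57x4 + 0.37x5 + 0.47x6 with:
  6.5x2 + 2.8x3 + 3.5x4 + 11.4x5 + 6x6 ≥ 15.9   (fibre)
  85x1 + 328x2 + 38x4 + 4x5 + 75x6 ≤ 358   (sodium)
  x1, x2, x3, x4, x5, x6 ≥ 0.
The minimum-cost mix takes nothing from chicken breast, whole-barley bread, almonds, kale, broccoli — only kidney beans. Binding constraint: fibre.
That vertex is x5 = 1.395.
Total cost: 0.37·1.395 = 0.51615.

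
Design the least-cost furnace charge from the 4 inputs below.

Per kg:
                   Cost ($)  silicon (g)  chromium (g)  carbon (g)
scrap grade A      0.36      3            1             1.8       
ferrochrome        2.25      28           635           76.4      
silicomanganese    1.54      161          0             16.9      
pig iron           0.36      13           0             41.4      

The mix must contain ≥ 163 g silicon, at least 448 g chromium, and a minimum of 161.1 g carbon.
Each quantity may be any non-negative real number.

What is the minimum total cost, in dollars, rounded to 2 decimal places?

$3.50

Let x1 = kg of scrap grade A, x2 = kg of ferrochrome, x3 = kg of silicomanganese, x4 = kg of pig iron.
Minimise 0.36x1 + 2.25x2 + 1.54x3 + 0.36x4 with:
  3x1 + 28x2 + 161x3 + 13x4 ≥ 163   (silicon)
  1x1 + 635x2 ≥ 448   (chromium)
  1.8x1 + 76.4x2 + 16.9x3 + 41.4x4 ≥ 161.1   (carbon)
  x1, x2, x3, x4 ≥ 0.
The optimal basis is {ferrochrome, silicomanganese, pig iron}; scrap grade A drops out. There the silicon, chromium, carbon constraints are tight.
That vertex is x2 = 0.7055, x3 = 0.7038, x4 = 2.302.
Objective = 2.25·0.7055 + 1.54·0.7038 + 0.36·2.302 = 3.4999.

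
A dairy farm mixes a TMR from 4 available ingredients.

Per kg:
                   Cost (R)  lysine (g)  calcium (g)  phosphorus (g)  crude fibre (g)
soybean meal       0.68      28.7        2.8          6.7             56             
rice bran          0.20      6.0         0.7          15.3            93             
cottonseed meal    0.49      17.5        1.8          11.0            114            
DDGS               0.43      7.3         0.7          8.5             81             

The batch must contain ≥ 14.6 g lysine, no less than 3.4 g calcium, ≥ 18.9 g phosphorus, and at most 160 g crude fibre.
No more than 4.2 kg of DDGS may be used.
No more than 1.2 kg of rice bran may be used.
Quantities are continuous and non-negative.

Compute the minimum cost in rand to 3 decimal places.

R0.849

This is a linear program. Let x1 = kg of soybean meal, x2 = kg of rice bran, x3 = kg of cottonseed meal, x4 = kg of DDGS.
min 0.68x1 + 0.2x2 + 0.49x3 + 0.43x4 subject to:
  28.7x1 + 6x2 + 17.5x3 + 7.3x4 ≥ 14.6   (lysine)
  2.8x1 + 0.7x2 + 1.8x3 + 0.7x4 ≥ 3.4   (calcium)
  6.7x1 + 15.3x2 + 11x3 + 8.5x4 ≥ 18.9   (phosphorus)
  56x1 + 93x2 + 114x3 + 81x4 ≤ 160   (crude fibre)
  x4 ≤ 4.2
  x2 ≤ 1.2
  x1, x2, x3, x4 ≥ 0.
The minimum-cost mix takes nothing from cottonseed meal, DDGS — only soybean meal, rice bran. The calcium and phosphorus requirements are met with equality.
That vertex is x1 = 1.0168, x2 = 0.79004.
Cost = 0.68·1.0168 + 0.2·0.79004 = 0.84943.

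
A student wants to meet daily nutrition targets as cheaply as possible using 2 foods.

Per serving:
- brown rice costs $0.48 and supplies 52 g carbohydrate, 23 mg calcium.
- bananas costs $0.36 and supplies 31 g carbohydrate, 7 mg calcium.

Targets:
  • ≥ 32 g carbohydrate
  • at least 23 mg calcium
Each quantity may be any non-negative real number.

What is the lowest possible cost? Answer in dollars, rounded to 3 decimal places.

Set it up as a linear program. Let x1 = servings of brown rice, x2 = servings of bananas.
Minimise 0.48x1 + 0.36x2 with:
  52x1 + 31x2 ≥ 32   (carbohydrate)
  23x1 + 7x2 ≥ 23   (calcium)
  x1, x2 ≥ 0.
The optimal basis is {brown rice}; bananas drops out. There the calcium constraint is tight.
So brown rice = 1 serving.
Total cost: 0.48·1 = 0.48000.

$0.480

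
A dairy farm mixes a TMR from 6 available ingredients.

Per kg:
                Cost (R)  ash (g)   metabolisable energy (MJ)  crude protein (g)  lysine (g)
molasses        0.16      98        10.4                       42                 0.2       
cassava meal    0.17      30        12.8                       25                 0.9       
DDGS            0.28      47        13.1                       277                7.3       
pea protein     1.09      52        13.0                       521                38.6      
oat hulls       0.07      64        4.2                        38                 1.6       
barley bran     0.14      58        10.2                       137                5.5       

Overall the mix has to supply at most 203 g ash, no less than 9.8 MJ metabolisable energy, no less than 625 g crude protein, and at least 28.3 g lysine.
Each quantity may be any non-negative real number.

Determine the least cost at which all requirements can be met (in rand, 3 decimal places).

Set it up as a linear program. Let x1 = kg of molasses, x2 = kg of cassava meal, x3 = kg of DDGS, x4 = kg of pea protein, x5 = kg of oat hulls, x6 = kg of barley bran.
Minimize 0.16x1 + 0.17x2 + 0.28x3 + 1.09x4 + 0.07x5 + 0.14x6 with:
  98x1 + 30x2 + 47x3 + 52x4 + 64x5 + 58x6 ≤ 203   (ash)
  10.4x1 + 12.8x2 + 13.1x3 + 13x4 + 4.2x5 + 10.2x6 ≥ 9.8   (metabolisable energy)
  42x1 + 25x2 + 277x3 + 521x4 + 38x5 + 137x6 ≥ 625   (crude protein)
  0.2x1 + 0.9x2 + 7.3x3 + 38.6x4 + 1.6x5 + 5.5x6 ≥ 28.3   (lysine)
  x1, x2, x3, x4, x5, x6 ≥ 0.
At the optimum only DDGS, pea protein, barley bran are positive (molasses, cassava meal, oat hulls = 0). There the ash, crude protein, lysine constraints are tight.
So DDGS = 0.2907 kg, pea protein = 0.2442 kg, barley bran = 3.045 kg.
Objective = 0.28·0.2907 + 1.09·0.2442 + 0.14·3.045 = 0.77387.

R0.774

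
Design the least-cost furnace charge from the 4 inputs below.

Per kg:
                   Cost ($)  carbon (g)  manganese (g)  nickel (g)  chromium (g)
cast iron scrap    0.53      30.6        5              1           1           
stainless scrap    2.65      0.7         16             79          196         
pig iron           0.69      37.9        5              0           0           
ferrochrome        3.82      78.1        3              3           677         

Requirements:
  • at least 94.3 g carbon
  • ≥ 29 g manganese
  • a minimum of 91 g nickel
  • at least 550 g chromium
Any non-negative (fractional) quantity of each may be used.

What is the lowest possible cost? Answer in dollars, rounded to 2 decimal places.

$5.84

This is a linear program. Let x1 = kg of cast iron scrap, x2 = kg of stainless scrap, x3 = kg of pig iron, x4 = kg of ferrochrome.
min 0.53x1 + 2.65x2 + 0.69x3 + 3.82x4 subject to:
  30.6x1 + 0.7x2 + 37.9x3 + 78.1x4 ≥ 94.3   (carbon)
  5x1 + 16x2 + 5x3 + 3x4 ≥ 29   (manganese)
  1x1 + 79x2 + 3x4 ≥ 91   (nickel)
  1x1 + 196x2 + 677x4 ≥ 550   (chromium)
  x1, x2, x3, x4 ≥ 0.
The minimum-cost mix takes nothing from pig iron — only cast iron scrap, stainless scrap, ferrochrome. There the carbon, manganese, chromium constraints are tight.
Solving gives x1 = 1.838, x2 = 1.149, x4 = 0.4771.
Total cost: 0.53·1.838 + 2.65·1.149 + 3.82·0.4771 = 5.8415.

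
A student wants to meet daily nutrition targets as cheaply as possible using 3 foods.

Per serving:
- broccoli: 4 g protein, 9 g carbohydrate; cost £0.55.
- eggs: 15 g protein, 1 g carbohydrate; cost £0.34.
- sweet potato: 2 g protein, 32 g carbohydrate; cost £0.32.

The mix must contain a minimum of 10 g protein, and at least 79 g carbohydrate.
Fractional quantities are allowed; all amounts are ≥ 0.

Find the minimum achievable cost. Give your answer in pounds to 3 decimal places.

Let x1 = servings of broccoli, x2 = servings of eggs, x3 = servings of sweet potato.
Minimize 0.55x1 + 0.34x2 + 0.32x3 s.t.:
  4x1 + 15x2 + 2x3 ≥ 10   (protein)
  9x1 + 1x2 + 32x3 ≥ 79   (carbohydrate)
  x1, x2, x3 ≥ 0.
The minimum-cost mix takes nothing from broccoli — only eggs, sweet potato. The protein and carbohydrate requirements are met with equality.
So eggs = 0.3389 servings, sweet potato = 2.458 servings.
Cost = 0.34·0.3389 + 0.32·2.458 = 0.90179.

£0.902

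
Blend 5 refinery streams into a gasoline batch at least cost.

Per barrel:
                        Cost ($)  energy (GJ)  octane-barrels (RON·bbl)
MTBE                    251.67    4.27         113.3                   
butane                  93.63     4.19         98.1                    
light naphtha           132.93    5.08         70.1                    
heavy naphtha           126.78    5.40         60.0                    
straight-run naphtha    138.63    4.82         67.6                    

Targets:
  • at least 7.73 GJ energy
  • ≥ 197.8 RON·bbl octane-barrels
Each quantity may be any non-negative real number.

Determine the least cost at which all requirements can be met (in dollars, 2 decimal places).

$188.79

Treat it as an LP. Let x1 = barrels of MTBE, x2 = barrels of butane, x3 = barrels of light naphtha, x4 = barrels of heavy naphtha, x5 = barrels of straight-run naphtha.
Minimize 251.67x1 + 93.63x2 + 132.93x3 + 126.78x4 + 138.63x5 subject to:
  4.27x1 + 4.19x2 + 5.08x3 + 5.4x4 + 4.82x5 ≥ 7.73   (energy)
  113.3x1 + 98.1x2 + 70.1x3 + 60x4 + 67.6x5 ≥ 197.8   (octane-barrels)
  x1, x2, x3, x4, x5 ≥ 0.
The optimal basis is {butane}; MTBE, light naphtha, heavy naphtha, straight-run naphtha drop out. The octane-barrels requirement is met with equality.
So butane = 2.0163 barrels.
Hence cost = 93.63·2.0163 = $188.7862.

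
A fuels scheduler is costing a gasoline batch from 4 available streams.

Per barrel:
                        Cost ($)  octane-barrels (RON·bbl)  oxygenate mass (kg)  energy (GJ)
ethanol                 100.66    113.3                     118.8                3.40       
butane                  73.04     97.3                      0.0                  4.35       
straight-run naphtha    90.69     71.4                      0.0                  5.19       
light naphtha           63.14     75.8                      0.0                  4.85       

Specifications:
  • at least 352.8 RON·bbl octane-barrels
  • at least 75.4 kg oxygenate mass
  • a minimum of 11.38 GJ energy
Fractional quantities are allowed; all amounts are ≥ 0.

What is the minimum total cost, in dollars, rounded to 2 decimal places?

Let x1 = barrels of ethanol, x2 = barrels of butane, x3 = barrels of straight-run naphtha, x4 = barrels of light naphtha.
min 100.66x1 + 73.04x2 + 90.69x3 + 63.14x4 with:
  113.3x1 + 97.3x2 + 71.4x3 + 75.8x4 ≥ 352.8   (octane-barrels)
  118.8x1 ≥ 75.4   (oxygenate mass)
  3.4x1 + 4.35x2 + 5.19x3 + 4.85x4 ≥ 11.38   (energy)
  x1, x2, x3, x4 ≥ 0.
The optimal basis is {ethanol, butane}; straight-run naphtha, light naphtha drop out. The octane-barrels and oxygenate mass requirements are met with equality.
So ethanol = 0.63468 barrels, butane = 2.88685 barrels.
Total cost: 100.66·0.63468 + 73.04·2.88685 = 274.7424.

$274.74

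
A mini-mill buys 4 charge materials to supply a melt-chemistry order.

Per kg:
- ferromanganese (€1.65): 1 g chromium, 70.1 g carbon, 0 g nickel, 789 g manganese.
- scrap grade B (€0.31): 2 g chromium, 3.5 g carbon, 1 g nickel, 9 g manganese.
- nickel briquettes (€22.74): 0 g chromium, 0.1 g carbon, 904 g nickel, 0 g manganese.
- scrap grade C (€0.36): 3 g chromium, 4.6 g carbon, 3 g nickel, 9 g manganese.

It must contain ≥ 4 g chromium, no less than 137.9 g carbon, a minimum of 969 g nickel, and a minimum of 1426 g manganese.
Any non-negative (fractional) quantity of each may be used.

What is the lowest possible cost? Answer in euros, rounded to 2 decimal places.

Let x1 = kg of ferromanganese, x2 = kg of scrap grade B, x3 = kg of nickel briquettes, x4 = kg of scrap grade C.
Minimise 1.65x1 + 0.31x2 + 22.74x3 + 0.36x4 s.t.:
  1x1 + 2x2 + 3x4 ≥ 4   (chromium)
  70.1x1 + 3.5x2 + 0.1x3 + 4.6x4 ≥ 137.9   (carbon)
  1x2 + 904x3 + 3x4 ≥ 969   (nickel)
  789x1 + 9x2 + 9x4 ≥ 1426   (manganese)
  x1, x2, x3, x4 ≥ 0.
At the optimum only ferromanganese, nickel briquettes, scrap grade C are positive (scrap grade B = 0). Binding constraints: chromium, carbon, nickel.
Optimal quantities: ferromanganese = 1.9202 kg, nickel briquettes = 1.0696 kg, scrap grade C = 0.69328 kg.
Total cost: 1.65·1.9202 + 22.74·1.0696 + 0.36·0.69328 = 27.7406.

€27.74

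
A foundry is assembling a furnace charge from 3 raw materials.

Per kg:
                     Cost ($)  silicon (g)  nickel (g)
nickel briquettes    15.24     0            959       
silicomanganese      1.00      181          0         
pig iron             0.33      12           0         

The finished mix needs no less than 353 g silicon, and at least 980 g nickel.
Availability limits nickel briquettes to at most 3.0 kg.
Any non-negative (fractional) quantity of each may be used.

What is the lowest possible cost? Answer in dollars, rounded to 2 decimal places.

Treat it as an LP. Let x1 = kg of nickel briquettes, x2 = kg of silicomanganese, x3 = kg of pig iron.
Minimize 15.24x1 + 1x2 + 0.33x3 with:
  181x2 + 12x3 ≥ 353   (silicon)
  959x1 ≥ 980   (nickel)
  x1 ≤ 3
  x1, x2, x3 ≥ 0.
The optimal basis is {nickel briquettes, silicomanganese}; pig iron drops out. The silicon and nickel requirements are met with equality.
So nickel briquettes = 1.0219 kg, silicomanganese = 1.9503 kg.
Hence cost = 15.24·1.0219 + 1·1.9503 = $17.5241.

$17.52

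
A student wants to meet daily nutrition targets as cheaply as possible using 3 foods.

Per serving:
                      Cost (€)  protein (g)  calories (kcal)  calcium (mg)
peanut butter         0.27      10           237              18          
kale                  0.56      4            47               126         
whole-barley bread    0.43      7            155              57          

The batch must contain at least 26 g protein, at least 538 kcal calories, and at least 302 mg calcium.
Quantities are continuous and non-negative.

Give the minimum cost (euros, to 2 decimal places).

€1.69

Treat it as an LP. Let x1 = servings of peanut butter, x2 = servings of kale, x3 = servings of whole-barley bread.
Minimise 0.27x1 + 0.56x2 + 0.43x3 subject to:
  10x1 + 4x2 + 7x3 ≥ 26   (protein)
  237x1 + 47x2 + 155x3 ≥ 538   (calories)
  18x1 + 126x2 + 57x3 ≥ 302   (calcium)
  x1, x2, x3 ≥ 0.
The cheapest feasible vertex uses only peanut butter, kale; whole-barley bread is not used. The calories and calcium requirements are met with equality.
That vertex is x1 = 1.847, x2 = 2.133.
Total cost: 0.27·1.847 + 0.56·2.133 = 1.6932.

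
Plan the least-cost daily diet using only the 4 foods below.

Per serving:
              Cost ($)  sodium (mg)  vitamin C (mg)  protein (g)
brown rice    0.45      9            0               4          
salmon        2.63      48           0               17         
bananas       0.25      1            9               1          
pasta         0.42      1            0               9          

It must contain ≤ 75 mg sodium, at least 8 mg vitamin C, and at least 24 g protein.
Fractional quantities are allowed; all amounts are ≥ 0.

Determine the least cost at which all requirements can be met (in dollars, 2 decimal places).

$1.30

Let x1 = servings of brown rice, x2 = servings of salmon, x3 = servings of bananas, x4 = servings of pasta.
min 0.45x1 + 2.63x2 + 0.25x3 + 0.42x4 s.t.:
  9x1 + 48x2 + 1x3 + 1x4 ≤ 75   (sodium)
  9x3 ≥ 8   (vitamin C)
  4x1 + 17x2 + 1x3 + 9x4 ≥ 24   (protein)
  x1, x2, x3, x4 ≥ 0.
The cheapest feasible vertex uses only bananas, pasta; brown rice, salmon are not used. The vitamin C and protein requirements are met with equality.
So bananas = 0.8889 servings, pasta = 2.568 servings.
Cost = 0.25·0.8889 + 0.42·2.568 = 1.3008.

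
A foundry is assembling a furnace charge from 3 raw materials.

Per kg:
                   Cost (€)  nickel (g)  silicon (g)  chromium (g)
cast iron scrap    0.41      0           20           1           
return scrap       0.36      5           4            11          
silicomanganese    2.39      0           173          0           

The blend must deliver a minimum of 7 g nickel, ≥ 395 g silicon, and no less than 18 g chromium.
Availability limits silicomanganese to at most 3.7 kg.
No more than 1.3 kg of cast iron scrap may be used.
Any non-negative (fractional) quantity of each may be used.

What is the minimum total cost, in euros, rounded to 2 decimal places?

€5.96

Let x1 = kg of cast iron scrap, x2 = kg of return scrap, x3 = kg of silicomanganese.
min 0.41x1 + 0.36x2 + 2.39x3 subject to:
  5x2 ≥ 7   (nickel)
  20x1 + 4x2 + 173x3 ≥ 395   (silicon)
  1x1 + 11x2 ≥ 18   (chromium)
  x3 ≤ 3.7
  x1 ≤ 1.3
  x1, x2, x3 ≥ 0.
At the optimum only return scrap, silicomanganese are positive (cast iron scrap = 0). Binding constraints: silicon and chromium.
That vertex is x2 = 1.6364, x3 = 2.2454.
Hence cost = 0.36·1.6364 + 2.39·2.2454 = €5.9556.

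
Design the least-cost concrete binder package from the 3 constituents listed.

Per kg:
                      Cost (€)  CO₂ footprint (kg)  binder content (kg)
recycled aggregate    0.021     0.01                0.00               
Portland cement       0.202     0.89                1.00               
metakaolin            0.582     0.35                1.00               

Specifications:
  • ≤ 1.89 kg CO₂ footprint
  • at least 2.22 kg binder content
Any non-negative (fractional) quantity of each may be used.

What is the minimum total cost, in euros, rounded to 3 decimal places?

€0.509

Let x1 = kg of recycled aggregate, x2 = kg of Portland cement, x3 = kg of metakaolin.
min 0.021x1 + 0.202x2 + 0.582x3 with:
  0.01x1 + 0.89x2 + 0.35x3 ≤ 1.89   (CO₂ footprint)
  1x2 + 1x3 ≥ 2.22   (binder content)
  x1, x2, x3 ≥ 0.
The minimum-cost mix takes nothing from recycled aggregate — only Portland cement, metakaolin. The CO₂ footprint and binder content requirements are met with equality.
That vertex is x2 = 2.061, x3 = 0.1589.
Objective = 0.202·2.061 + 0.582·0.1589 = 0.50880.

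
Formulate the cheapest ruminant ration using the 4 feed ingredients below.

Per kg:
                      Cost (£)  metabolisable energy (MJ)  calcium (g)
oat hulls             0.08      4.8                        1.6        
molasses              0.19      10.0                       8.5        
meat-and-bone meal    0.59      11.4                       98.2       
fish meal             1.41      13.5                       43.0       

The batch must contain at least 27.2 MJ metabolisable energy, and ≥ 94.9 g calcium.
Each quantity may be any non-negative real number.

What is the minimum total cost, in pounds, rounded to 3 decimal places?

This is a linear program. Let x1 = kg of oat hulls, x2 = kg of molasses, x3 = kg of meat-and-bone meal, x4 = kg of fish meal.
Minimise 0.08x1 + 0.19x2 + 0.59x3 + 1.41x4 s.t.:
  4.8x1 + 10x2 + 11.4x3 + 13.5x4 ≥ 27.2   (metabolisable energy)
  1.6x1 + 8.5x2 + 98.2x3 + 43x4 ≥ 94.9   (calcium)
  x1, x2, x3, x4 ≥ 0.
At the optimum only oat hulls, meat-and-bone meal are positive (molasses, fish meal = 0). Binding constraints: metabolisable energy and calcium.
Optimal quantities: oat hulls = 3.507 kg, meat-and-bone meal = 0.9093 kg.
Hence cost = 0.08·3.507 + 0.59·0.9093 = £0.81705.

£0.817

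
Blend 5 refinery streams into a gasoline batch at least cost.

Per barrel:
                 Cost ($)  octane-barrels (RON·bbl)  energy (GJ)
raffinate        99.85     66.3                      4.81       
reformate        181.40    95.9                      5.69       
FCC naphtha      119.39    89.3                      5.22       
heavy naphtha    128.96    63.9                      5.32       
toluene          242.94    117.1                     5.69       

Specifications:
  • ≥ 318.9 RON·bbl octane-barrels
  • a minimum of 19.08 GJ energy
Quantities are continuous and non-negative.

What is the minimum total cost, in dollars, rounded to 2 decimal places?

Set it up as a linear program. Let x1 = barrels of raffinate, x2 = barrels of reformate, x3 = barrels of FCC naphtha, x4 = barrels of heavy naphtha, x5 = barrels of toluene.
min 99.85x1 + 181.4x2 + 119.39x3 + 128.96x4 + 242.94x5 subject to:
  66.3x1 + 95.9x2 + 89.3x3 + 63.9x4 + 117.1x5 ≥ 318.9   (octane-barrels)
  4.81x1 + 5.69x2 + 5.22x3 + 5.32x4 + 5.69x5 ≥ 19.08   (energy)
  x1, x2, x3, x4, x5 ≥ 0.
The minimum-cost mix takes nothing from reformate, heavy naphtha, toluene — only raffinate, FCC naphtha. Binding constraints: octane-barrels and energy.
Optimal quantities: raffinate = 0.46959 barrels, FCC naphtha = 3.2225 barrels.
Objective = 99.85·0.46959 + 119.39·3.2225 = 431.6228.

$431.62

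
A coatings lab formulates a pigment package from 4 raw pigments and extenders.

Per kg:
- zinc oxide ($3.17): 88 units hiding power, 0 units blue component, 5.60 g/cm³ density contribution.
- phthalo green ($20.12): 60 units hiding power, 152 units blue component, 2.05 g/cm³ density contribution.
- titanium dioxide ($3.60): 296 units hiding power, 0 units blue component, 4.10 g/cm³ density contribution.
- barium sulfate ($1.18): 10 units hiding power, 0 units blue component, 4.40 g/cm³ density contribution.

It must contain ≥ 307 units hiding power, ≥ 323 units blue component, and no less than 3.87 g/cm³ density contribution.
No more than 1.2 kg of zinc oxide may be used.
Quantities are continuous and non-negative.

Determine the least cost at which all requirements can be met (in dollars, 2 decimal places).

$44.94

Set it up as a linear program. Let x1 = kg of zinc oxide, x2 = kg of phthalo green, x3 = kg of titanium dioxide, x4 = kg of barium sulfate.
min 3.17x1 + 20.12x2 + 3.6x3 + 1.18x4 subject to:
  88x1 + 60x2 + 296x3 + 10x4 ≥ 307   (hiding power)
  152x2 ≥ 323   (blue component)
  5.6x1 + 2.05x2 + 4.1x3 + 4.4x4 ≥ 3.87   (density contribution)
  x1 ≤ 1.2
  x1, x2, x3, x4 ≥ 0.
The minimum-cost mix takes nothing from zinc oxide, barium sulfate — only phthalo green, titanium dioxide. The hiding power and blue component requirements are met with equality.
So phthalo green = 2.125 kg, titanium dioxide = 0.6064 kg.
Cost = 20.12·2.125 + 3.6·0.6064 = 44.9380.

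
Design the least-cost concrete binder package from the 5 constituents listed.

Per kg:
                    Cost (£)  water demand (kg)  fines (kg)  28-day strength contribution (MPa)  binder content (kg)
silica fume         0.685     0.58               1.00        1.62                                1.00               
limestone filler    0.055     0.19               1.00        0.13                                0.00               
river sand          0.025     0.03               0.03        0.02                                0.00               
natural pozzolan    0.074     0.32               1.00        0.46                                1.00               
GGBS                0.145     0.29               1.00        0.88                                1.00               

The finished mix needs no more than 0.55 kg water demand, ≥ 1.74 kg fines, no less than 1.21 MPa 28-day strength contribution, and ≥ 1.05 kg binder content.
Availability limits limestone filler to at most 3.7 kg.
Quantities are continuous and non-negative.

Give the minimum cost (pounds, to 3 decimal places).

Set it up as a linear program. Let x1 = kg of silica fume, x2 = kg of limestone filler, x3 = kg of river sand, x4 = kg of natural pozzolan, x5 = kg of GGBS.
Minimize 0.685x1 + 0.055x2 + 0.025x3 + 0.074x4 + 0.145x5 with:
  0.58x1 + 0.19x2 + 0.03x3 + 0.32x4 + 0.29x5 ≤ 0.55   (water demand)
  1x1 + 1x2 + 0.03x3 + 1x4 + 1x5 ≥ 1.74   (fines)
  1.62x1 + 0.13x2 + 0.02x3 + 0.46x4 + 0.88x5 ≥ 1.21   (28-day strength contribution)
  1x1 + 1x4 + 1x5 ≥ 1.05   (binder content)
  x2 ≤ 3.7
  x1, x2, x3, x4, x5 ≥ 0.
The cheapest feasible vertex uses only natural pozzolan, GGBS; silica fume, limestone filler, river sand are not used. Binding constraints: water demand and 28-day strength contribution.
Optimal quantities: natural pozzolan = 0.8981 kg, GGBS = 0.9055 kg.
Objective = 0.074·0.8981 + 0.145·0.9055 = 0.19776.

£0.198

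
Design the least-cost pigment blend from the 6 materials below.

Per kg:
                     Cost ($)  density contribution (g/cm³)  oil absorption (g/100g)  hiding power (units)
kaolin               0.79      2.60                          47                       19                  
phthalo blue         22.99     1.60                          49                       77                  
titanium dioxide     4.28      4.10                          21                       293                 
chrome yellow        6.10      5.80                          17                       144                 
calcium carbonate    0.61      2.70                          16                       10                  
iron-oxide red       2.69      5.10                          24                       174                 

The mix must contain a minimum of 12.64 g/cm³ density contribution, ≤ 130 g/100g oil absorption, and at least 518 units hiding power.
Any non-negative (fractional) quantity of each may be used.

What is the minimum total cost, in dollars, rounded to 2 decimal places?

$7.87

Let x1 = kg of kaolin, x2 = kg of phthalo blue, x3 = kg of titanium dioxide, x4 = kg of chrome yellow, x5 = kg of calcium carbonate, x6 = kg of iron-oxide red.
min 0.79x1 + 22.99x2 + 4.28x3 + 6.1x4 + 0.61x5 + 2.69x6 s.t.:
  2.6x1 + 1.6x2 + 4.1x3 + 5.8x4 + 2.7x5 + 5.1x6 ≥ 12.64   (density contribution)
  47x1 + 49x2 + 21x3 + 17x4 + 16x5 + 24x6 ≤ 130   (oil absorption)
  19x1 + 77x2 + 293x3 + 144x4 + 10x5 + 174x6 ≥ 518   (hiding power)
  x1, x2, x3, x4, x5, x6 ≥ 0.
The minimum-cost mix takes nothing from kaolin, phthalo blue, chrome yellow, calcium carbonate — only titanium dioxide, iron-oxide red. Binding constraints: density contribution and hiding power.
That vertex is x3 = 0.5666, x6 = 2.023.
Objective = 4.28·0.5666 + 2.69·2.023 = 7.8669.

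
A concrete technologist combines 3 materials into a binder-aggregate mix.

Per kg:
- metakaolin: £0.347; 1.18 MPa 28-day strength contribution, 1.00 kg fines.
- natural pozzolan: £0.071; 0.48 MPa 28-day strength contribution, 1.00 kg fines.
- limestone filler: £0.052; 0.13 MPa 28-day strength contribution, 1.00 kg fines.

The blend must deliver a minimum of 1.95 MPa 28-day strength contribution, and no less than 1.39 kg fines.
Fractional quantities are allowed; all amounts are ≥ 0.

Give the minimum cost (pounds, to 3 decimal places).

£0.288

Treat it as an LP. Let x1 = kg of metakaolin, x2 = kg of natural pozzolan, x3 = kg of limestone filler.
min 0.347x1 + 0.071x2 + 0.052x3 s.t.:
  1.18x1 + 0.48x2 + 0.13x3 ≥ 1.95   (28-day strength contribution)
  1x1 + 1x2 + 1x3 ≥ 1.39   (fines)
  x1, x2, x3 ≥ 0.
The optimal basis is {natural pozzolan}; metakaolin, limestone filler drop out. There the 28-day strength contribution constraint is tight.
That vertex is x2 = 4.062.
Total cost: 0.071·4.062 = 0.28840.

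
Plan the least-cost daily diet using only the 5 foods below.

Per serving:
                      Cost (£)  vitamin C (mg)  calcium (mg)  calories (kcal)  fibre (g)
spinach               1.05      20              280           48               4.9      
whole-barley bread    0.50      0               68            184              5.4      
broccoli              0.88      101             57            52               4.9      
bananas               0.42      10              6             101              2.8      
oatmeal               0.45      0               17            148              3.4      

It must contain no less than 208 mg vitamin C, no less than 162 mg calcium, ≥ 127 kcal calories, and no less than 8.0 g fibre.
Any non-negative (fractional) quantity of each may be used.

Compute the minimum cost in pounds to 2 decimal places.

Let x1 = servings of spinach, x2 = servings of whole-barley bread, x3 = servings of broccoli, x4 = servings of bananas, x5 = servings of oatmeal.
min 1.05x1 + 0.5x2 + 0.88x3 + 0.42x4 + 0.45x5 with:
  20x1 + 101x3 + 10x4 ≥ 208   (vitamin C)
  280x1 + 68x2 + 57x3 + 6x4 + 17x5 ≥ 162   (calcium)
  48x1 + 184x2 + 52x3 + 101x4 + 148x5 ≥ 127   (calories)
  4.9x1 + 5.4x2 + 4.9x3 + 2.8x4 + 3.4x5 ≥ 8   (fibre)
  x1, x2, x3, x4, x5 ≥ 0.
The cheapest feasible vertex uses only spinach, whole-barley bread, broccoli; bananas, oatmeal are not used. Binding constraints: vitamin C, calcium, calories.
Solving gives x1 = 0.1462, x2 = 0.07825, x3 = 2.03.
Total cost: 1.05·0.1462 + 0.5·0.07825 + 0.88·2.03 = 1.9790.

£1.98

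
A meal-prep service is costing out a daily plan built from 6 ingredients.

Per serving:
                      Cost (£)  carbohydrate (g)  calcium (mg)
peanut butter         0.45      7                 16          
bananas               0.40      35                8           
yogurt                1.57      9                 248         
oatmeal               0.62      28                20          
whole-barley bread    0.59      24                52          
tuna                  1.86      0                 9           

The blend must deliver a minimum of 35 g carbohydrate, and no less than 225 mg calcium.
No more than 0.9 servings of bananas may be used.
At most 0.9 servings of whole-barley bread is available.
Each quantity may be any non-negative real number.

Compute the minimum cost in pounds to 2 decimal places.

Set it up as a linear program. Let x1 = servings of peanut butter, x2 = servings of bananas, x3 = servings of yogurt, x4 = servings of oatmeal, x5 = servings of whole-barley bread, x6 = servings of tuna.
Minimize 0.45x1 + 0.4x2 + 1.57x3 + 0.62x4 + 0.59x5 + 1.86x6 with:
  7x1 + 35x2 + 9x3 + 28x4 + 24x5 ≥ 35   (carbohydrate)
  16x1 + 8x2 + 248x3 + 20x4 + 52x5 + 9x6 ≥ 225   (calcium)
  x2 ≤ 0.9
  x5 ≤ 0.9
  x1, x2, x3, x4, x5, x6 ≥ 0.
The optimal basis is {bananas, yogurt}; peanut butter, oatmeal, whole-barley bread, tuna drop out. The carbohydrate and calcium requirements are met with equality.
So bananas = 0.7731 servings, yogurt = 0.8823 servings.
Cost = 0.4·0.7731 + 1.57·0.8823 = 1.6945.

£1.69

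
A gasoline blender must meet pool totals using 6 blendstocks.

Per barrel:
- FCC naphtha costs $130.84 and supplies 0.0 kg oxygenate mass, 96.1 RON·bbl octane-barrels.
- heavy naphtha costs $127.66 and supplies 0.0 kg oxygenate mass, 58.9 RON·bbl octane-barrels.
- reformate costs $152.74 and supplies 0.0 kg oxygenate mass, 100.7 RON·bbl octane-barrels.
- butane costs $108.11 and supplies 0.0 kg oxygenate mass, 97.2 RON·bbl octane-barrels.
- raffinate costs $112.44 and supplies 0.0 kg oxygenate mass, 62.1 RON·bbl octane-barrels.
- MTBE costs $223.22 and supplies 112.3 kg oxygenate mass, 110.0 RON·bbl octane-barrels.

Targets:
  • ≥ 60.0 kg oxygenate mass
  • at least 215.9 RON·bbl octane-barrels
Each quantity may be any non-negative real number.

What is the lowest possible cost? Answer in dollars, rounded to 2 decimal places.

$294.03

Treat it as an LP. Let x1 = barrels of FCC naphtha, x2 = barrels of heavy naphtha, x3 = barrels of reformate, x4 = barrels of butane, x5 = barrels of raffinate, x6 = barrels of MTBE.
min 130.84x1 + 127.66x2 + 152.74x3 + 108.11x4 + 112.44x5 + 223.22x6 s.t.:
  112.3x6 ≥ 60   (oxygenate mass)
  96.1x1 + 58.9x2 + 100.7x3 + 97.2x4 + 62.1x5 + 110x6 ≥ 215.9   (octane-barrels)
  x1, x2, x3, x4, x5, x6 ≥ 0.
At the optimum only butane, MTBE are positive (FCC naphtha, heavy naphtha, reformate, raffinate = 0). Binding constraints: oxygenate mass and octane-barrels.
Solving gives x4 = 1.6166, x6 = 0.53428.
Objective = 108.11·1.6166 + 223.22·0.53428 = 294.0326.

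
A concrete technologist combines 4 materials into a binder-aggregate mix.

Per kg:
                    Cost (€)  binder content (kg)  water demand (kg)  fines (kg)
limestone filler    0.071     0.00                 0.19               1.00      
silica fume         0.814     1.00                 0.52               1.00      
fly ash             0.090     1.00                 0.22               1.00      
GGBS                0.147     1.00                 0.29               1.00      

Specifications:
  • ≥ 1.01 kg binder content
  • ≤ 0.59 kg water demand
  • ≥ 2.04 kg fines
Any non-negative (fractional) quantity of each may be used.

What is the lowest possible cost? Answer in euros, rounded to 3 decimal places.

€0.164

This is a linear program. Let x1 = kg of limestone filler, x2 = kg of silica fume, x3 = kg of fly ash, x4 = kg of GGBS.
Minimize 0.071x1 + 0.814x2 + 0.09x3 + 0.147x4 subject to:
  1x2 + 1x3 + 1x4 ≥ 1.01   (binder content)
  0.19x1 + 0.52x2 + 0.22x3 + 0.29x4 ≤ 0.59   (water demand)
  1x1 + 1x2 + 1x3 + 1x4 ≥ 2.04   (fines)
  x1, x2, x3, x4 ≥ 0.
The minimum-cost mix takes nothing from silica fume, GGBS — only limestone filler, fly ash. Binding constraints: binder content and fines.
So limestone filler = 1.03 kg, fly ash = 1.01 kg.
Objective = 0.071·1.03 + 0.09·1.01 = 0.16403.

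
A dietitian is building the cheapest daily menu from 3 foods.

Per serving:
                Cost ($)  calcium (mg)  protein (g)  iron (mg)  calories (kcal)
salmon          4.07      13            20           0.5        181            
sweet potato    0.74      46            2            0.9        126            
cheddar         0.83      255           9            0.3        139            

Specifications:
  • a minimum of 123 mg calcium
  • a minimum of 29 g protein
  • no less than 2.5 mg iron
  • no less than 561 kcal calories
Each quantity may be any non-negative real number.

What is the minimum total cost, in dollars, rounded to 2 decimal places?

This is a linear program. Let x1 = servings of salmon, x2 = servings of sweet potato, x3 = servings of cheddar.
Minimize 4.07x1 + 0.74x2 + 0.83x3 subject to:
  13x1 + 46x2 + 255x3 ≥ 123   (calcium)
  20x1 + 2x2 + 9x3 ≥ 29   (protein)
  0.5x1 + 0.9x2 + 0.3x3 ≥ 2.5   (iron)
  181x1 + 126x2 + 139x3 ≥ 561   (calories)
  x1, x2, x3 ≥ 0.
The optimal basis is {sweet potato, cheddar}; salmon drops out. The protein and iron requirements are met with equality.
Solving gives x2 = 1.84, x3 = 2.813.
Objective = 0.74·1.84 + 0.83·2.813 = 3.6964.

$3.70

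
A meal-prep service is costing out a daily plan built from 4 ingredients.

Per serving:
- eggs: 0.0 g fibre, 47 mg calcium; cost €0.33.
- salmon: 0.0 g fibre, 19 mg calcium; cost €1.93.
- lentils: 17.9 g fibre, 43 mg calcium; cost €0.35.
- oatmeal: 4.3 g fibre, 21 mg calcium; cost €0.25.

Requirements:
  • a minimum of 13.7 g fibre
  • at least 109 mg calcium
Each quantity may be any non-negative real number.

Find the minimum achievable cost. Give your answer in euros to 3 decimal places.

Let x1 = servings of eggs, x2 = servings of salmon, x3 = servings of lentils, x4 = servings of oatmeal.
Minimize 0.33x1 + 1.93x2 + 0.35x3 + 0.25x4 with:
  17.9x3 + 4.3x4 ≥ 13.7   (fibre)
  47x1 + 19x2 + 43x3 + 21x4 ≥ 109   (calcium)
  x1, x2, x3, x4 ≥ 0.
The optimal basis is {eggs, lentils}; salmon, oatmeal drop out. There the fibre and calcium constraints are tight.
Solving gives x1 = 1.619, x3 = 0.7654.
Total cost: 0.33·1.619 + 0.35·0.7654 = 0.80216.

€0.802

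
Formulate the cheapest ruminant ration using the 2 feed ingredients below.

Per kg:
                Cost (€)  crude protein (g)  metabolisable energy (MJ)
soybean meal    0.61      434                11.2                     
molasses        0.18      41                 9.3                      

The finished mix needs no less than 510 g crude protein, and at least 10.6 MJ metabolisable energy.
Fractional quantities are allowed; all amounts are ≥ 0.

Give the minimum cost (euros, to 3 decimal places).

Let x1 = kg of soybean meal, x2 = kg of molasses.
min 0.61x1 + 0.18x2 subject to:
  434x1 + 41x2 ≥ 510   (crude protein)
  11.2x1 + 9.3x2 ≥ 10.6   (metabolisable energy)
  x1, x2 ≥ 0.
At the optimum only soybean meal is positive (molasses = 0). The crude protein requirement is met with equality.
That vertex is x1 = 1.175.
Total cost: 0.61·1.175 = 0.71675.

€0.717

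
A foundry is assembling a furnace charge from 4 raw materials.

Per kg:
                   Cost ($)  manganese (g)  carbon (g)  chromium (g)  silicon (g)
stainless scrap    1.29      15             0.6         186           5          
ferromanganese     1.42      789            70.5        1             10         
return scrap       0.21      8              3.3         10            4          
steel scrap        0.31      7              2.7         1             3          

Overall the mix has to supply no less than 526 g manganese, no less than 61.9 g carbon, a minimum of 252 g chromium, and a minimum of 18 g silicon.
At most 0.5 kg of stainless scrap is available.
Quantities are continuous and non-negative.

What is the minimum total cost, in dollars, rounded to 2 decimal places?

Let x1 = kg of stainless scrap, x2 = kg of ferromanganese, x3 = kg of return scrap, x4 = kg of steel scrap.
Minimise 1.29x1 + 1.42x2 + 0.21x3 + 0.31x4 s.t.:
  15x1 + 789x2 + 8x3 + 7x4 ≥ 526   (manganese)
  0.6x1 + 70.5x2 + 3.3x3 + 2.7x4 ≥ 61.9   (carbon)
  186x1 + 1x2 + 10x3 + 1x4 ≥ 252   (chromium)
  5x1 + 10x2 + 4x3 + 3x4 ≥ 18   (silicon)
  x1 ≤ 0.5
  x1, x2, x3, x4 ≥ 0.
The minimum-cost mix takes nothing from steel scrap — only stainless scrap, ferromanganese, return scrap. Binding constraints: manganese, chromium, the stainless scrap cap.
So stainless scrap = 0.5 kg, ferromanganese = 0.4964 kg, return scrap = 15.85 kg.
Cost = 1.29·0.5 + 1.42·0.4964 + 0.21·15.85 = 4.6784.

$4.68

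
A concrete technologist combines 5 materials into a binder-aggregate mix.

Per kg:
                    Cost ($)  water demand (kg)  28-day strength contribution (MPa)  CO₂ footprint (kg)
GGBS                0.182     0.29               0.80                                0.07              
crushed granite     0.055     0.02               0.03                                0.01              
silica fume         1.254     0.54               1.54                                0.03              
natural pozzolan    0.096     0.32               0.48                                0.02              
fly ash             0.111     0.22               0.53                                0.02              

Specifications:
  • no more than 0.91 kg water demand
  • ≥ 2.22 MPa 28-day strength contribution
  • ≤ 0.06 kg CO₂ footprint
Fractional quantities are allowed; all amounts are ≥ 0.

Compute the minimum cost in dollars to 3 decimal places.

Let x1 = kg of GGBS, x2 = kg of crushed granite, x3 = kg of silica fume, x4 = kg of natural pozzolan, x5 = kg of fly ash.
Minimise 0.182x1 + 0.055x2 + 1.254x3 + 0.096x4 + 0.111x5 s.t.:
  0.29x1 + 0.02x2 + 0.54x3 + 0.32x4 + 0.22x5 ≤ 0.91   (water demand)
  0.8x1 + 0.03x2 + 1.54x3 + 0.48x4 + 0.53x5 ≥ 2.22   (28-day strength contribution)
  0.07x1 + 0.01x2 + 0.03x3 + 0.02x4 + 0.02x5 ≤ 0.06   (CO₂ footprint)
  x1, x2, x3, x4, x5 ≥ 0.
The cheapest feasible vertex uses only silica fume, fly ash; GGBS, crushed granite, natural pozzolan are not used. Binding constraints: 28-day strength contribution and CO₂ footprint.
So silica fume = 0.8456 kg, fly ash = 1.732 kg.
Total cost: 1.254·0.8456 + 0.111·1.732 = 1.25263.

$1.253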